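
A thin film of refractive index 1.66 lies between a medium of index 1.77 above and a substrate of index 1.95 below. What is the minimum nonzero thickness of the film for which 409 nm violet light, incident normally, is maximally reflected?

Top surface (1.77 → 1.66): reflection off a lower-index medium gives no phase shift.
At the lower boundary (n = 1.66 to n = 1.95) the reflected ray undergoes a half-wave phase shift.
The two reflections differ by half a wavelength.
So the condition for constructive reflection is 2 n t = (m + ½) λ.
Minimum at m = 0: t = λ / (4 n) = 409 / (4 × 1.66) = 61.6 nm.

61.6 nm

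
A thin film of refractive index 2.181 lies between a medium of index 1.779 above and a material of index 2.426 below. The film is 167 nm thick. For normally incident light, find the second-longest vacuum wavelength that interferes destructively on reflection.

486 nm

At the upper boundary (n = 1.779 to n = 2.181) the reflected ray undergoes a half-wave phase shift.
Bottom surface (2.181 → 2.426): reflection off a higher-index medium gives a half-wave phase shift.
Zero or two π shifts → no net half-wave offset.
With no net inversion, destructive interference in reflection requires 2 n t = (m + ½) λ.
λ = 2 n t / (m + ½). The second-longest wavelength is m = 1: λ = 2 × 2.181 × 167 / 1.50 = 486 nm.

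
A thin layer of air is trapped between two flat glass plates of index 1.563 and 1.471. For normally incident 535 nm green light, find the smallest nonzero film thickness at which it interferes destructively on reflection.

Ray reflecting at the top interface goes from n = 1.563 toward n = 1.0: no phase shift.
At the lower boundary (n = 1.0 to n = 1.471) the reflected ray undergoes a half-wave phase shift.
Net: one phase inversion between the two reflected rays.
For weak reflection here: 2 n t = m λ.
Minimum nonzero at m = 1: t = λ / (2 n) = 535 / (2 × 1.0) = 268 nm.

268 nm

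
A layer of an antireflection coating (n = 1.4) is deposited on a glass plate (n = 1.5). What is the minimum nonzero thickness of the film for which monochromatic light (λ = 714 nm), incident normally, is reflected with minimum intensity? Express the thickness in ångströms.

1275 Å

Top surface (1.0 → 1.4): reflection off a higher-index medium gives a half-wave phase shift.
At the lower boundary (n = 1.4 to n = 1.5) the reflected ray undergoes a half-wave phase shift.
Net: no relative phase inversion (both shifts match).
For dark reflection here: 2 n t = (m + ½) λ.
Minimum at m = 0: t = λ / (4 n) = 714 / (4 × 1.4) = 128 nm.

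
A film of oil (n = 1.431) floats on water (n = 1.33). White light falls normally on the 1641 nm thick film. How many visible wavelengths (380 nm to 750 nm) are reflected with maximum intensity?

At the upper boundary (n = 1.0 to n = 1.431) the reflected ray undergoes a half-wave phase shift.
Ray reflecting at the bottom interface goes from n = 1.431 toward n = 1.33: no phase shift.
Net: one phase inversion between the two reflected rays.
So the condition for constructive reflection is 2 n t = (m + ½) λ.
λ = 2 n t / (m + ½) = 4697 / (m + ½) nm.
m=5: 854 nm (IR); m=6: 723 nm (visible); m=7: 626 nm (visible); m=8: 553 nm (visible); m=9: 494 nm (visible); m=10: 447 nm (visible); m=11: 408 nm (visible); m=12: 376 nm (UV).

6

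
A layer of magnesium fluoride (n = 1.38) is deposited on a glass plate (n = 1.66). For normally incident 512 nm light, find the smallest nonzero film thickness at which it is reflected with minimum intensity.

At the upper boundary (n = 1.0 to n = 1.38) the reflected ray undergoes a half-wave phase shift.
Bottom surface (1.38 → 1.66): reflection off a higher-index medium gives a half-wave phase shift.
The two reflections carry the same phase change, so no net offset.
With no net inversion, destructive interference in reflection requires 2 n t = (m + ½) λ.
Minimum at m = 0: t = λ / (4 n) = 512 / (4 × 1.38) = 92.8 nm.

92.8 nm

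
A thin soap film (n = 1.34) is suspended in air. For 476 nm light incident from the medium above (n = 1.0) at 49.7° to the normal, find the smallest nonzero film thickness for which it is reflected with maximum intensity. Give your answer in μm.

0.108 μm

Ray reflecting at the top interface goes from n = 1.0 toward n = 1.34: a half-wave phase shift.
At the lower boundary (n = 1.34 to n = 1.0) the reflected ray undergoes no phase shift.
The two reflections differ by half a wavelength.
For strong reflection here: 2 n t cos θ_r = (m + ½) λ.
Snell's law: 1.0 sin 49.7° = 1.34 sin θ_r → sin θ_r = 0.569, cos θ_r = 0.822.
Minimum at m = 0: t = λ / (4 n cos θ_r) = 476 / (4 × 1.34 × 0.822) = 108 nm.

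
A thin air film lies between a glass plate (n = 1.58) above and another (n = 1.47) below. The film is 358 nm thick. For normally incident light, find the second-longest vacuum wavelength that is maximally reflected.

Top surface (1.58 → 1.0): reflection off a lower-index medium gives no phase shift.
At the lower boundary (n = 1.0 to n = 1.47) the reflected ray undergoes a half-wave phase shift.
The two reflections differ by half a wavelength.
With one net inversion, constructive interference in reflection requires 2 n t = (m + ½) λ.
λ = 2 n t / (m + ½). The second-longest wavelength is m = 1: λ = 2 × 1.0 × 358 / 1.50 = 477 nm.

477 nm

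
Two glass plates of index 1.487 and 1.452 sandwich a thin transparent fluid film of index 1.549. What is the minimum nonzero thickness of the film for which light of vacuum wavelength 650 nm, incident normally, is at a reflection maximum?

105 nm

Ray reflecting at the top interface goes from n = 1.487 toward n = 1.549: a half-wave phase shift.
Ray reflecting at the bottom interface goes from n = 1.549 toward n = 1.452: no phase shift.
Net: one phase inversion between the two reflected rays.
For strong reflection here: 2 n t = (m + ½) λ.
Minimum at m = 0: t = λ / (4 n) = 650 / (4 × 1.549) = 105 nm.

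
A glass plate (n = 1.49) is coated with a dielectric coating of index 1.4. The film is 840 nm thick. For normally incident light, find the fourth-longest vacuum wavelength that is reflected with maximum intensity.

588 nm

Top surface (1.0 → 1.4): reflection off a higher-index medium gives a half-wave phase shift.
Bottom surface (1.4 → 1.49): reflection off a higher-index medium gives a half-wave phase shift.
Net: no relative phase inversion (both shifts match).
For bright reflection here: 2 n t = m λ.
λ = 2 n t / m. The fourth-longest wavelength is m = 4: λ = 2 × 1.4 × 840 / 4.00 = 588 nm.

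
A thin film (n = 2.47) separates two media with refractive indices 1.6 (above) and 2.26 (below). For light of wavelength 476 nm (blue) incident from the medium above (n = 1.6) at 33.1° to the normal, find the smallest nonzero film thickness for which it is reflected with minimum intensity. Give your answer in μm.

Ray reflecting at the top interface goes from n = 1.6 toward n = 2.47: a half-wave phase shift.
At the lower boundary (n = 2.47 to n = 2.26) the reflected ray undergoes no phase shift.
The two reflections differ by half a wavelength.
With one net inversion, destructive interference in reflection requires 2 n t cos θ_r = m λ.
Snell's law: 1.6 sin 33.1° = 2.47 sin θ_r → sin θ_r = 0.354, cos θ_r = 0.935.
Minimum nonzero at m = 1: t = λ / (2 n cos θ_r) = 476 / (2 × 2.47 × 0.935) = 103 nm.

0.103 μm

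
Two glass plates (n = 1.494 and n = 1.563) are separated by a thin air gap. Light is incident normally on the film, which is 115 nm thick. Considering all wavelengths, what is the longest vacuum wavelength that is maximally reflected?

Top surface (1.494 → 1.0): reflection off a lower-index medium gives no phase shift.
Bottom surface (1.0 → 1.563): reflection off a higher-index medium gives a half-wave phase shift.
The two reflections differ by half a wavelength.
With one net inversion, constructive interference in reflection requires 2 n t = (m + ½) λ.
λ = 2 n t / (m + ½). The longest wavelength is m = 0: λ = 2 × 1.0 × 115 / 0.500 = 460 nm.

460 nm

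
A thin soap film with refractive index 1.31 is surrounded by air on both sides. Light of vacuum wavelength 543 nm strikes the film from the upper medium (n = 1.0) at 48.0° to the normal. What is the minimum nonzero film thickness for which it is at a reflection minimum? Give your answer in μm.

0.252 μm

Top surface (1.0 → 1.31): reflection off a higher-index medium gives a half-wave phase shift.
Bottom surface (1.31 → 1.0): reflection off a lower-index medium gives no phase shift.
Exactly one π shift → a net half-wave offset.
For dark reflection here: 2 n t cos θ_r = m λ.
Snell's law: 1.0 sin 48.0° = 1.31 sin θ_r → sin θ_r = 0.567, cos θ_r = 0.824.
Minimum nonzero at m = 1: t = λ / (2 n cos θ_r) = 543 / (2 × 1.31 × 0.824) = 252 nm.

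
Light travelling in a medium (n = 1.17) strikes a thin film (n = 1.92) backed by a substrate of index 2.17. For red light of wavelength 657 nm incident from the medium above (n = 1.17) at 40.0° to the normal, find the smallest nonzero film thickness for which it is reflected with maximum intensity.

186 nm

Ray reflecting at the top interface goes from n = 1.17 toward n = 1.92: a half-wave phase shift.
Bottom surface (1.92 → 2.17): reflection off a higher-index medium gives a half-wave phase shift.
Net: no relative phase inversion (both shifts match).
So the condition for constructive reflection is 2 n t cos θ_r = m λ.
Snell's law: 1.17 sin 40.0° = 1.92 sin θ_r → sin θ_r = 0.392, cos θ_r = 0.920.
Minimum nonzero at m = 1: t = λ / (2 n cos θ_r) = 657 / (2 × 1.92 × 0.920) = 186 nm.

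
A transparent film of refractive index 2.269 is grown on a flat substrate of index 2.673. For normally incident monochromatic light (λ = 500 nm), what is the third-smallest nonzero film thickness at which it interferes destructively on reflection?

275 nm

At the upper boundary (n = 1.0 to n = 2.269) the reflected ray undergoes a half-wave phase shift.
Bottom surface (2.269 → 2.673): reflection off a higher-index medium gives a half-wave phase shift.
Zero or two π shifts → no net half-wave offset.
With no net inversion, destructive interference in reflection requires 2 n t = (m + ½) λ.
The third-smallest nonzero thickness corresponds to m = 2: t = (m + ½) λ / (2 n) = 2.50 × 500 / (2 × 2.269) = 275 nm.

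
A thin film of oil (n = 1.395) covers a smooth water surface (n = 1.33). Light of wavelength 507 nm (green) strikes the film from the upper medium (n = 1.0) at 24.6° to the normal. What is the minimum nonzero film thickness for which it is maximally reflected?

At the upper boundary (n = 1.0 to n = 1.395) the reflected ray undergoes a half-wave phase shift.
Ray reflecting at the bottom interface goes from n = 1.395 toward n = 1.33: no phase shift.
Net: one phase inversion between the two reflected rays.
With one net inversion, constructive interference in reflection requires 2 n t cos θ_r = (m + ½) λ.
Snell's law: 1.0 sin 24.6° = 1.395 sin θ_r → sin θ_r = 0.298, cos θ_r = 0.954.
Minimum at m = 0: t = λ / (4 n cos θ_r) = 507 / (4 × 1.395 × 0.954) = 95.2 nm.

95.2 nm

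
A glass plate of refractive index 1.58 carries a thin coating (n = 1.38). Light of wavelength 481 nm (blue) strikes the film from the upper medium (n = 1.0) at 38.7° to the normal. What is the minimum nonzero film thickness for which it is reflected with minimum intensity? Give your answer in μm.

At the upper boundary (n = 1.0 to n = 1.38) the reflected ray undergoes a half-wave phase shift.
Ray reflecting at the bottom interface goes from n = 1.38 toward n = 1.58: a half-wave phase shift.
Net: no relative phase inversion (both shifts match).
For minimum reflection here: 2 n t cos θ_r = (m + ½) λ.
Snell's law: 1.0 sin 38.7° = 1.38 sin θ_r → sin θ_r = 0.453, cos θ_r = 0.891.
Minimum at m = 0: t = λ / (4 n cos θ_r) = 481 / (4 × 1.38 × 0.891) = 97.7 nm.

0.0977 μm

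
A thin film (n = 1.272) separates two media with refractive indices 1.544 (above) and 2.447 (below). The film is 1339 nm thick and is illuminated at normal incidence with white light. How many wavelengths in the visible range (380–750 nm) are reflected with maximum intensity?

4

Ray reflecting at the top interface goes from n = 1.544 toward n = 1.272: no phase shift.
Ray reflecting at the bottom interface goes from n = 1.272 toward n = 2.447: a half-wave phase shift.
Net: one phase inversion between the two reflected rays.
With one net inversion, constructive interference in reflection requires 2 n t = (m + ½) λ.
λ = 2 n t / (m + ½) = 3406 / (m + ½) nm.
m=4: 757 nm (IR); m=5: 619 nm (visible); m=6: 524 nm (visible); m=7: 454 nm (visible); m=8: 401 nm (visible); m=9: 359 nm (UV).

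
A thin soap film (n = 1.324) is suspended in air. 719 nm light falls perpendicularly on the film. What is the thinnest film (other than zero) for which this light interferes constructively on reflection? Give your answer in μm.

Top surface (1.0 → 1.324): reflection off a higher-index medium gives a half-wave phase shift.
Bottom surface (1.324 → 1.0): reflection off a lower-index medium gives no phase shift.
Net: one phase inversion between the two reflected rays.
For strong reflection here: 2 n t = (m + ½) λ.
Minimum at m = 0: t = λ / (4 n) = 719 / (4 × 1.324) = 136 nm.

0.136 μm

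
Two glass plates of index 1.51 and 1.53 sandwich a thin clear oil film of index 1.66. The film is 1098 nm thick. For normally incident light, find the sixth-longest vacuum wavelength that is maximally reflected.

663 nm

At the upper boundary (n = 1.51 to n = 1.66) the reflected ray undergoes a half-wave phase shift.
Ray reflecting at the bottom interface goes from n = 1.66 toward n = 1.53: no phase shift.
Net: one phase inversion between the two reflected rays.
So the condition for constructive reflection is 2 n t = (m + ½) λ.
λ = 2 n t / (m + ½). The sixth-longest wavelength is m = 5: λ = 2 × 1.66 × 1098 / 5.50 = 663 nm.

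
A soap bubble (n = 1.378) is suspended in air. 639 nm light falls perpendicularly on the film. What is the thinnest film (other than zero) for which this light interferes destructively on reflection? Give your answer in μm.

Top surface (1.0 → 1.378): reflection off a higher-index medium gives a half-wave phase shift.
Bottom surface (1.378 → 1.0): reflection off a lower-index medium gives no phase shift.
The two reflections differ by half a wavelength.
So the condition for destructive reflection is 2 n t = m λ.
Minimum nonzero at m = 1: t = λ / (2 n) = 639 / (2 × 1.378) = 232 nm.

0.232 μm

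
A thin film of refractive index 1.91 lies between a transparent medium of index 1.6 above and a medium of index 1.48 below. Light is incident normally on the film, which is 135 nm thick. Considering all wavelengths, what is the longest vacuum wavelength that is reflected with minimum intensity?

At the upper boundary (n = 1.6 to n = 1.91) the reflected ray undergoes a half-wave phase shift.
Bottom surface (1.91 → 1.48): reflection off a lower-index medium gives no phase shift.
Exactly one π shift → a net half-wave offset.
With one net inversion, destructive interference in reflection requires 2 n t = m λ.
λ = 2 n t / m. The longest wavelength is m = 1: λ = 2 × 1.91 × 135 / 1.00 = 516 nm.

516 nm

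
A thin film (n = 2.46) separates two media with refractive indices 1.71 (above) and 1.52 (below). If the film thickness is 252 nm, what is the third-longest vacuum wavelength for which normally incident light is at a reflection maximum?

At the upper boundary (n = 1.71 to n = 2.46) the reflected ray undergoes a half-wave phase shift.
Ray reflecting at the bottom interface goes from n = 2.46 toward n = 1.52: no phase shift.
The two reflections differ by half a wavelength.
For strong reflection here: 2 n t = (m + ½) λ.
λ = 2 n t / (m + ½). The third-longest wavelength is m = 2: λ = 2 × 2.46 × 252 / 2.50 = 496 nm.

496 nm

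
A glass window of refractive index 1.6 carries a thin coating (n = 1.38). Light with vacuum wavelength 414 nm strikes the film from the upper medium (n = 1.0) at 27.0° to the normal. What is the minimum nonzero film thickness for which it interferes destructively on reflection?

79.4 nm

At the upper boundary (n = 1.0 to n = 1.38) the reflected ray undergoes a half-wave phase shift.
At the lower boundary (n = 1.38 to n = 1.6) the reflected ray undergoes a half-wave phase shift.
Zero or two π shifts → no net half-wave offset.
With no net inversion, destructive interference in reflection requires 2 n t cos θ_r = (m + ½) λ.
Snell's law: 1.0 sin 27.0° = 1.38 sin θ_r → sin θ_r = 0.329, cos θ_r = 0.944.
Minimum at m = 0: t = λ / (4 n cos θ_r) = 414 / (4 × 1.38 × 0.944) = 79.4 nm.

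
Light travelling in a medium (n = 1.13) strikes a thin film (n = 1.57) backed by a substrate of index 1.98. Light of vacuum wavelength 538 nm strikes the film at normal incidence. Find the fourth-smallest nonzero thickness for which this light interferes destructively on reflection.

600 nm

Top surface (1.13 → 1.57): reflection off a higher-index medium gives a half-wave phase shift.
Ray reflecting at the bottom interface goes from n = 1.57 toward n = 1.98: a half-wave phase shift.
Net: no relative phase inversion (both shifts match).
For minimum reflection here: 2 n t = (m + ½) λ.
The fourth-smallest nonzero thickness corresponds to m = 3: t = (m + ½) λ / (2 n) = 3.50 × 538 / (2 × 1.57) = 600 nm.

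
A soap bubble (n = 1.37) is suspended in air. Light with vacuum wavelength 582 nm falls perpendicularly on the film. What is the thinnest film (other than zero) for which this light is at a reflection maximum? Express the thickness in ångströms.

Top surface (1.0 → 1.37): reflection off a higher-index medium gives a half-wave phase shift.
Bottom surface (1.37 → 1.0): reflection off a lower-index medium gives no phase shift.
The two reflections differ by half a wavelength.
For bright reflection here: 2 n t = (m + ½) λ.
Minimum at m = 0: t = λ / (4 n) = 582 / (4 × 1.37) = 106 nm.

1062 Å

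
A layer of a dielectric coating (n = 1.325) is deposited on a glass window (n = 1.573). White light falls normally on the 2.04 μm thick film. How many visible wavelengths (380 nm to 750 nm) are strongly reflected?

At the upper boundary (n = 1.0 to n = 1.325) the reflected ray undergoes a half-wave phase shift.
Ray reflecting at the bottom interface goes from n = 1.325 toward n = 1.573: a half-wave phase shift.
The two reflections carry the same phase change, so no net offset.
With no net inversion, constructive interference in reflection requires 2 n t = m λ.
λ = 2 n t / m = 5406 / m nm.
m=7: 772 nm (IR); m=8: 676 nm (visible); m=9: 601 nm (visible); m=10: 541 nm (visible); m=11: 491 nm (visible); m=12: 451 nm (visible); m=13: 416 nm (visible); m=14: 386 nm (visible); m=15: 360 nm (UV).

7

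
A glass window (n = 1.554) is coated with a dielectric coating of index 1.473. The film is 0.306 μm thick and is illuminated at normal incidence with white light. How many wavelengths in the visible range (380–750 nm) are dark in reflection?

Top surface (1.0 → 1.473): reflection off a higher-index medium gives a half-wave phase shift.
Ray reflecting at the bottom interface goes from n = 1.473 toward n = 1.554: a half-wave phase shift.
Zero or two π shifts → no net half-wave offset.
So the condition for destructive reflection is 2 n t = (m + ½) λ.
λ = 2 n t / (m + ½) = 901 / (m + ½) nm.
m=0: 1803 nm (IR); m=1: 601 nm (visible); m=2: 361 nm (UV).

1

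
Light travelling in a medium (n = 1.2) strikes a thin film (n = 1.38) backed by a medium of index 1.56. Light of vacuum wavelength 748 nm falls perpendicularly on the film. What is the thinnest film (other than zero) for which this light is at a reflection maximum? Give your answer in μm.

0.271 μm

Ray reflecting at the top interface goes from n = 1.2 toward n = 1.38: a half-wave phase shift.
Bottom surface (1.38 → 1.56): reflection off a higher-index medium gives a half-wave phase shift.
Zero or two π shifts → no net half-wave offset.
For maximum reflection here: 2 n t = m λ.
Minimum nonzero at m = 1: t = λ / (2 n) = 748 / (2 × 1.38) = 271 nm.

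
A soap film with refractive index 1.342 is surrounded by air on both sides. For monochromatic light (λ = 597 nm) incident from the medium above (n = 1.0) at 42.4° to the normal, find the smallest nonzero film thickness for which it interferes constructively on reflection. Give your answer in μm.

Top surface (1.0 → 1.342): reflection off a higher-index medium gives a half-wave phase shift.
Ray reflecting at the bottom interface goes from n = 1.342 toward n = 1.0: no phase shift.
Net: one phase inversion between the two reflected rays.
For bright reflection here: 2 n t cos θ_r = (m + ½) λ.
Snell's law: 1.0 sin 42.4° = 1.342 sin θ_r → sin θ_r = 0.502, cos θ_r = 0.865.
Minimum at m = 0: t = λ / (4 n cos θ_r) = 597 / (4 × 1.342 × 0.865) = 129 nm.

0.129 μm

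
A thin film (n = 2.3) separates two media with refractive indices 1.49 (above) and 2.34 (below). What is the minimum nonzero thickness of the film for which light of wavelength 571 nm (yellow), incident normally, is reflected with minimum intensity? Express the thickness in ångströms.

Ray reflecting at the top interface goes from n = 1.49 toward n = 2.3: a half-wave phase shift.
At the lower boundary (n = 2.3 to n = 2.34) the reflected ray undergoes a half-wave phase shift.
The two reflections carry the same phase change, so no net offset.
With no net inversion, destructive interference in reflection requires 2 n t = (m + ½) λ.
Minimum at m = 0: t = λ / (4 n) = 571 / (4 × 2.3) = 62.1 nm.

621 Å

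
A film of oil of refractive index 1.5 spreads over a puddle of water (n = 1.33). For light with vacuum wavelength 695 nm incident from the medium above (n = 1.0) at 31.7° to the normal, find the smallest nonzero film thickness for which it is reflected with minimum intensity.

247 nm

Top surface (1.0 → 1.5): reflection off a higher-index medium gives a half-wave phase shift.
Bottom surface (1.5 → 1.33): reflection off a lower-index medium gives no phase shift.
Exactly one π shift → a net half-wave offset.
With one net inversion, destructive interference in reflection requires 2 n t cos θ_r = m λ.
Snell's law: 1.0 sin 31.7° = 1.5 sin θ_r → sin θ_r = 0.350, cos θ_r = 0.937.
Minimum nonzero at m = 1: t = λ / (2 n cos θ_r) = 695 / (2 × 1.5 × 0.937) = 247 nm.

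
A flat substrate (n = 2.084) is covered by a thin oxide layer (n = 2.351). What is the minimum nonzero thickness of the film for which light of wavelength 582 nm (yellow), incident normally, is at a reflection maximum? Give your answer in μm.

Ray reflecting at the top interface goes from n = 1.0 toward n = 2.351: a half-wave phase shift.
At the lower boundary (n = 2.351 to n = 2.084) the reflected ray undergoes no phase shift.
The two reflections differ by half a wavelength.
For bright reflection here: 2 n t = (m + ½) λ.
Minimum at m = 0: t = λ / (4 n) = 582 / (4 × 2.351) = 61.9 nm.

0.0619 μm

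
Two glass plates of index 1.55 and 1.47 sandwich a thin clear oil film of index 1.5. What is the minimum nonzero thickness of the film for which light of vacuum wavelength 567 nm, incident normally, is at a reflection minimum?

94.5 nm

Top surface (1.55 → 1.5): reflection off a lower-index medium gives no phase shift.
Bottom surface (1.5 → 1.47): reflection off a lower-index medium gives no phase shift.
Zero or two π shifts → no net half-wave offset.
So the condition for destructive reflection is 2 n t = (m + ½) λ.
Minimum at m = 0: t = λ / (4 n) = 567 / (4 × 1.5) = 94.5 nm.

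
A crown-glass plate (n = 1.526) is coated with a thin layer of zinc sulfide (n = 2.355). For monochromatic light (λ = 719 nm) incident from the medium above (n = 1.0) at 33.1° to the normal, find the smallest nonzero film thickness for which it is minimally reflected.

157 nm

Ray reflecting at the top interface goes from n = 1.0 toward n = 2.355: a half-wave phase shift.
Ray reflecting at the bottom interface goes from n = 2.355 toward n = 1.526: no phase shift.
Net: one phase inversion between the two reflected rays.
With one net inversion, destructive interference in reflection requires 2 n t cos θ_r = m λ.
Snell's law: 1.0 sin 33.1° = 2.355 sin θ_r → sin θ_r = 0.232, cos θ_r = 0.973.
Minimum nonzero at m = 1: t = λ / (2 n cos θ_r) = 719 / (2 × 2.355 × 0.973) = 157 nm.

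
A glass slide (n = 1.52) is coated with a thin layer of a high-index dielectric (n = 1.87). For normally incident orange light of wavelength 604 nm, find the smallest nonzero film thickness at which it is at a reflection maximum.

At the upper boundary (n = 1.0 to n = 1.87) the reflected ray undergoes a half-wave phase shift.
At the lower boundary (n = 1.87 to n = 1.52) the reflected ray undergoes no phase shift.
Exactly one π shift → a net half-wave offset.
So the condition for constructive reflection is 2 n t = (m + ½) λ.
Minimum at m = 0: t = λ / (4 n) = 604 / (4 × 1.87) = 80.7 nm.

80.7 nm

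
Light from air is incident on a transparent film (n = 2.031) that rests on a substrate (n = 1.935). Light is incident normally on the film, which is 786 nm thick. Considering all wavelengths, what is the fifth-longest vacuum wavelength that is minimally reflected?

Top surface (1.0 → 2.031): reflection off a higher-index medium gives a half-wave phase shift.
Ray reflecting at the bottom interface goes from n = 2.031 toward n = 1.935: no phase shift.
The two reflections differ by half a wavelength.
For minimum reflection here: 2 n t = m λ.
λ = 2 n t / m. The fifth-longest wavelength is m = 5: λ = 2 × 2.031 × 786 / 5.00 = 639 nm.

639 nm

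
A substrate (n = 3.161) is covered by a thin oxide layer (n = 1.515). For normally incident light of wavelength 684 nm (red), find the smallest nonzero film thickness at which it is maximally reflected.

226 nm

Ray reflecting at the top interface goes from n = 1.0 toward n = 1.515: a half-wave phase shift.
Ray reflecting at the bottom interface goes from n = 1.515 toward n = 3.161: a half-wave phase shift.
Net: no relative phase inversion (both shifts match).
For strong reflection here: 2 n t = m λ.
Minimum nonzero at m = 1: t = λ / (2 n) = 684 / (2 × 1.515) = 226 nm.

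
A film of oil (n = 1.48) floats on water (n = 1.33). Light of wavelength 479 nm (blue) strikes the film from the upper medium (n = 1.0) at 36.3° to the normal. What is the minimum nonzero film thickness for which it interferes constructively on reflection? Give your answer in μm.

Top surface (1.0 → 1.48): reflection off a higher-index medium gives a half-wave phase shift.
Ray reflecting at the bottom interface goes from n = 1.48 toward n = 1.33: no phase shift.
Exactly one π shift → a net half-wave offset.
So the condition for constructive reflection is 2 n t cos θ_r = (m + ½) λ.
Snell's law: 1.0 sin 36.3° = 1.48 sin θ_r → sin θ_r = 0.400, cos θ_r = 0.917.
Minimum at m = 0: t = λ / (4 n cos θ_r) = 479 / (4 × 1.48 × 0.917) = 88.3 nm.

0.0883 μm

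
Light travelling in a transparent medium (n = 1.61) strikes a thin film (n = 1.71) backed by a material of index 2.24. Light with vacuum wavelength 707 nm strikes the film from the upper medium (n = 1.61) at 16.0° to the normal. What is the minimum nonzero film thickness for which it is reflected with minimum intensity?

At the upper boundary (n = 1.61 to n = 1.71) the reflected ray undergoes a half-wave phase shift.
Ray reflecting at the bottom interface goes from n = 1.71 toward n = 2.24: a half-wave phase shift.
Net: no relative phase inversion (both shifts match).
So the condition for destructive reflection is 2 n t cos θ_r = (m + ½) λ.
Snell's law: 1.61 sin 16.0° = 1.71 sin θ_r → sin θ_r = 0.260, cos θ_r = 0.966.
Minimum at m = 0: t = λ / (4 n cos θ_r) = 707 / (4 × 1.71 × 0.966) = 107 nm.

107 nm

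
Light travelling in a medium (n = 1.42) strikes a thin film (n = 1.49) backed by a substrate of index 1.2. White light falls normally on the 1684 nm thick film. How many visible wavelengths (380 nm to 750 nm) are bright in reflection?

Top surface (1.42 → 1.49): reflection off a higher-index medium gives a half-wave phase shift.
Bottom surface (1.49 → 1.2): reflection off a lower-index medium gives no phase shift.
Exactly one π shift → a net half-wave offset.
So the condition for constructive reflection is 2 n t = (m + ½) λ.
λ = 2 n t / (m + ½) = 5018 / (m + ½) nm.
m=6: 772 nm (IR); m=7: 669 nm (visible); m=8: 590 nm (visible); m=9: 528 nm (visible); m=10: 478 nm (visible); m=11: 436 nm (visible); m=12: 401 nm (visible); m=13: 372 nm (UV).

6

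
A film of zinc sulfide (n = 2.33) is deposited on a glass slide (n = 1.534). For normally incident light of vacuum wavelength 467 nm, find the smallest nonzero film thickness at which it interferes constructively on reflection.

Ray reflecting at the top interface goes from n = 1.0 toward n = 2.33: a half-wave phase shift.
At the lower boundary (n = 2.33 to n = 1.534) the reflected ray undergoes no phase shift.
The two reflections differ by half a wavelength.
With one net inversion, constructive interference in reflection requires 2 n t = (m + ½) λ.
Minimum at m = 0: t = λ / (4 n) = 467 / (4 × 2.33) = 50.1 nm.

50.1 nm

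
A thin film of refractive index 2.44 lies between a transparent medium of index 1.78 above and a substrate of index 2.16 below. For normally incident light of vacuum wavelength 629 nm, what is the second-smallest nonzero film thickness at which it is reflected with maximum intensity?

193 nm

Ray reflecting at the top interface goes from n = 1.78 toward n = 2.44: a half-wave phase shift.
Ray reflecting at the bottom interface goes from n = 2.44 toward n = 2.16: no phase shift.
Net: one phase inversion between the two reflected rays.
So the condition for constructive reflection is 2 n t = (m + ½) λ.
The second-smallest nonzero thickness corresponds to m = 1: t = (m + ½) λ / (2 n) = 1.50 × 629 / (2 × 2.44) = 193 nm.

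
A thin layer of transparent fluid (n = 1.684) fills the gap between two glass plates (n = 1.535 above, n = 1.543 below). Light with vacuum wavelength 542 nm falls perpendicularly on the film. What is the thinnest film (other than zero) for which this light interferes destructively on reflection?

161 nm

Ray reflecting at the top interface goes from n = 1.535 toward n = 1.684: a half-wave phase shift.
At the lower boundary (n = 1.684 to n = 1.543) the reflected ray undergoes no phase shift.
Exactly one π shift → a net half-wave offset.
For minimum reflection here: 2 n t = m λ.
Minimum nonzero at m = 1: t = λ / (2 n) = 542 / (2 × 1.684) = 161 nm.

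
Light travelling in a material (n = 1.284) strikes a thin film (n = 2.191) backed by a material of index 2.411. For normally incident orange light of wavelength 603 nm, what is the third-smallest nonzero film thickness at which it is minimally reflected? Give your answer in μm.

0.344 μm

Top surface (1.284 → 2.191): reflection off a higher-index medium gives a half-wave phase shift.
Bottom surface (2.191 → 2.411): reflection off a higher-index medium gives a half-wave phase shift.
The two reflections carry the same phase change, so no net offset.
So the condition for destructive reflection is 2 n t = (m + ½) λ.
The third-smallest nonzero thickness corresponds to m = 2: t = (m + ½) λ / (2 n) = 2.50 × 603 / (2 × 2.191) = 344 nm.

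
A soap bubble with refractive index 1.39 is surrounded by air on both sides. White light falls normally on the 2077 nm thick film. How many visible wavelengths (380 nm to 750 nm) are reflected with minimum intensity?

8

At the upper boundary (n = 1.0 to n = 1.39) the reflected ray undergoes a half-wave phase shift.
Ray reflecting at the bottom interface goes from n = 1.39 toward n = 1.0: no phase shift.
Exactly one π shift → a net half-wave offset.
For weak reflection here: 2 n t = m λ.
λ = 2 n t / m = 5774 / m nm.
m=7: 825 nm (IR); m=8: 722 nm (visible); m=9: 642 nm (visible); m=10: 577 nm (visible); m=11: 525 nm (visible); m=12: 481 nm (visible); m=13: 444 nm (visible); m=14: 412 nm (visible); m=15: 385 nm (visible); m=16: 361 nm (UV).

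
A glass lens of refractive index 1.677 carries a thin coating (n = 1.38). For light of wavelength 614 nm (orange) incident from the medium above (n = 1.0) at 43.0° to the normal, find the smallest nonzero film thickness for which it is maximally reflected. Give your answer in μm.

Top surface (1.0 → 1.38): reflection off a higher-index medium gives a half-wave phase shift.
Bottom surface (1.38 → 1.677): reflection off a higher-index medium gives a half-wave phase shift.
Zero or two π shifts → no net half-wave offset.
With no net inversion, constructive interference in reflection requires 2 n t cos θ_r = m λ.
Snell's law: 1.0 sin 43.0° = 1.38 sin θ_r → sin θ_r = 0.494, cos θ_r = 0.869.
Minimum nonzero at m = 1: t = λ / (2 n cos θ_r) = 614 / (2 × 1.38 × 0.869) = 256 nm.

0.256 μm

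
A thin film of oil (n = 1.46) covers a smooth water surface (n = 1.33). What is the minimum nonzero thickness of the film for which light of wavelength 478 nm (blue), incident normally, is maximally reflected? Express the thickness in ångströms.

Ray reflecting at the top interface goes from n = 1.0 toward n = 1.46: a half-wave phase shift.
At the lower boundary (n = 1.46 to n = 1.33) the reflected ray undergoes no phase shift.
Net: one phase inversion between the two reflected rays.
So the condition for constructive reflection is 2 n t = (m + ½) λ.
Minimum at m = 0: t = λ / (4 n) = 478 / (4 × 1.46) = 81.8 nm.

818 Å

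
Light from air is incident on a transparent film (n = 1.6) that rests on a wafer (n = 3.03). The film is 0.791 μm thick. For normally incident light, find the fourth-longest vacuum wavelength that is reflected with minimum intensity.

At the upper boundary (n = 1.0 to n = 1.6) the reflected ray undergoes a half-wave phase shift.
Bottom surface (1.6 → 3.03): reflection off a higher-index medium gives a half-wave phase shift.
The two reflections carry the same phase change, so no net offset.
So the condition for destructive reflection is 2 n t = (m + ½) λ.
λ = 2 n t / (m + ½). The fourth-longest wavelength is m = 3: λ = 2 × 1.6 × 791 / 3.50 = 723 nm.

723 nm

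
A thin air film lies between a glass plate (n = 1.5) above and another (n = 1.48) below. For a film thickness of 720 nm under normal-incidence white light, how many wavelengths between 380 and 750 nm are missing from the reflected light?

At the upper boundary (n = 1.5 to n = 1.0) the reflected ray undergoes no phase shift.
Bottom surface (1.0 → 1.48): reflection off a higher-index medium gives a half-wave phase shift.
Exactly one π shift → a net half-wave offset.
With one net inversion, destructive interference in reflection requires 2 n t = m λ.
λ = 2 n t / m = 1440 / m nm.
m=1: 1440 nm (IR); m=2: 720 nm (visible); m=3: 480 nm (visible); m=4: 360 nm (UV).

2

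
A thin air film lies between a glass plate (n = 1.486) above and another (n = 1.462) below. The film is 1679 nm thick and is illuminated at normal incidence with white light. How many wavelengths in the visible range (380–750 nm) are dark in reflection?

4

Ray reflecting at the top interface goes from n = 1.486 toward n = 1.0: no phase shift.
Bottom surface (1.0 → 1.462): reflection off a higher-index medium gives a half-wave phase shift.
The two reflections differ by half a wavelength.
For dark reflection here: 2 n t = m λ.
λ = 2 n t / m = 3358 / m nm.
m=4: 840 nm (IR); m=5: 672 nm (visible); m=6: 560 nm (visible); m=7: 480 nm (visible); m=8: 420 nm (visible); m=9: 373 nm (UV).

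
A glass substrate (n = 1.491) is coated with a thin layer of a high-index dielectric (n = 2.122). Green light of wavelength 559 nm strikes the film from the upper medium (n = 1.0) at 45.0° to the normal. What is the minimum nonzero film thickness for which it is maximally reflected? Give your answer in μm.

0.0698 μm

At the upper boundary (n = 1.0 to n = 2.122) the reflected ray undergoes a half-wave phase shift.
Ray reflecting at the bottom interface goes from n = 2.122 toward n = 1.491: no phase shift.
Exactly one π shift → a net half-wave offset.
So the condition for constructive reflection is 2 n t cos θ_r = (m + ½) λ.
Snell's law: 1.0 sin 45.0° = 2.122 sin θ_r → sin θ_r = 0.333, cos θ_r = 0.943.
Minimum at m = 0: t = λ / (4 n cos θ_r) = 559 / (4 × 2.122 × 0.943) = 69.8 nm.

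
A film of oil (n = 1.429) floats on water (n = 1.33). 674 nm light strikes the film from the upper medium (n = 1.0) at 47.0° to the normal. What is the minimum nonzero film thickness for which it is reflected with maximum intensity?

Top surface (1.0 → 1.429): reflection off a higher-index medium gives a half-wave phase shift.
Ray reflecting at the bottom interface goes from n = 1.429 toward n = 1.33: no phase shift.
Net: one phase inversion between the two reflected rays.
So the condition for constructive reflection is 2 n t cos θ_r = (m + ½) λ.
Snell's law: 1.0 sin 47.0° = 1.429 sin θ_r → sin θ_r = 0.512, cos θ_r = 0.859.
Minimum at m = 0: t = λ / (4 n cos θ_r) = 674 / (4 × 1.429 × 0.859) = 137 nm.

137 nm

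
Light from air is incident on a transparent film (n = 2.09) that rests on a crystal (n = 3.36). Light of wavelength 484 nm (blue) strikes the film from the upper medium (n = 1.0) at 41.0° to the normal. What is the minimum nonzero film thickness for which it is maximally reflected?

122 nm

Top surface (1.0 → 2.09): reflection off a higher-index medium gives a half-wave phase shift.
Ray reflecting at the bottom interface goes from n = 2.09 toward n = 3.36: a half-wave phase shift.
The two reflections carry the same phase change, so no net offset.
So the condition for constructive reflection is 2 n t cos θ_r = m λ.
Snell's law: 1.0 sin 41.0° = 2.09 sin θ_r → sin θ_r = 0.314, cos θ_r = 0.949.
Minimum nonzero at m = 1: t = λ / (2 n cos θ_r) = 484 / (2 × 2.09 × 0.949) = 122 nm.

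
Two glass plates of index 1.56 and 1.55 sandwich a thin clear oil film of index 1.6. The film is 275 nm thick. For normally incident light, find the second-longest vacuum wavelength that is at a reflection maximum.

Ray reflecting at the top interface goes from n = 1.56 toward n = 1.6: a half-wave phase shift.
Bottom surface (1.6 → 1.55): reflection off a lower-index medium gives no phase shift.
Net: one phase inversion between the two reflected rays.
For strong reflection here: 2 n t = (m + ½) λ.
λ = 2 n t / (m + ½). The second-longest wavelength is m = 1: λ = 2 × 1.6 × 275 / 1.50 = 587 nm.

587 nm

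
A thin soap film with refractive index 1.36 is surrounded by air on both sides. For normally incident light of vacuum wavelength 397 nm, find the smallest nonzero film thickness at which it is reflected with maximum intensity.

73.0 nm

At the upper boundary (n = 1.0 to n = 1.36) the reflected ray undergoes a half-wave phase shift.
At the lower boundary (n = 1.36 to n = 1.0) the reflected ray undergoes no phase shift.
The two reflections differ by half a wavelength.
For maximum reflection here: 2 n t = (m + ½) λ.
Minimum at m = 0: t = λ / (4 n) = 397 / (4 × 1.36) = 73.0 nm.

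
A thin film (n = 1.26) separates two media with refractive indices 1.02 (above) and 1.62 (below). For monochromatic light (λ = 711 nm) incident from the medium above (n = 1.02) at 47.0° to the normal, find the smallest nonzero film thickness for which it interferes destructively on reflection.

175 nm

At the upper boundary (n = 1.02 to n = 1.26) the reflected ray undergoes a half-wave phase shift.
Ray reflecting at the bottom interface goes from n = 1.26 toward n = 1.62: a half-wave phase shift.
Zero or two π shifts → no net half-wave offset.
For weak reflection here: 2 n t cos θ_r = (m + ½) λ.
Snell's law: 1.02 sin 47.0° = 1.26 sin θ_r → sin θ_r = 0.592, cos θ_r = 0.806.
Minimum at m = 0: t = λ / (4 n cos θ_r) = 711 / (4 × 1.26 × 0.806) = 175 nm.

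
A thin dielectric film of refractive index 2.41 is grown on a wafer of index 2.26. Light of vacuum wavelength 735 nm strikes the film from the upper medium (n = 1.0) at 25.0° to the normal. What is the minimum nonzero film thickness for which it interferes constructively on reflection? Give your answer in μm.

0.0774 μm

At the upper boundary (n = 1.0 to n = 2.41) the reflected ray undergoes a half-wave phase shift.
At the lower boundary (n = 2.41 to n = 2.26) the reflected ray undergoes no phase shift.
Net: one phase inversion between the two reflected rays.
So the condition for constructive reflection is 2 n t cos θ_r = (m + ½) λ.
Snell's law: 1.0 sin 25.0° = 2.41 sin θ_r → sin θ_r = 0.175, cos θ_r = 0.985.
Minimum at m = 0: t = λ / (4 n cos θ_r) = 735 / (4 × 2.41 × 0.985) = 77.4 nm.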